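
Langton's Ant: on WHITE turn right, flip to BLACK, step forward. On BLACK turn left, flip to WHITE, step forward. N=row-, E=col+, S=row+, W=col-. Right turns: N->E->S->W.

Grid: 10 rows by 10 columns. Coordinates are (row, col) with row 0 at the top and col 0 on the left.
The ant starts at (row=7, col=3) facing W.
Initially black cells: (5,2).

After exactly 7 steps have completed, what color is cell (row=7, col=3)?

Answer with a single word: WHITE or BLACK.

Step 1: on WHITE (7,3): turn R to N, flip to black, move to (6,3). |black|=2
Step 2: on WHITE (6,3): turn R to E, flip to black, move to (6,4). |black|=3
Step 3: on WHITE (6,4): turn R to S, flip to black, move to (7,4). |black|=4
Step 4: on WHITE (7,4): turn R to W, flip to black, move to (7,3). |black|=5
Step 5: on BLACK (7,3): turn L to S, flip to white, move to (8,3). |black|=4
Step 6: on WHITE (8,3): turn R to W, flip to black, move to (8,2). |black|=5
Step 7: on WHITE (8,2): turn R to N, flip to black, move to (7,2). |black|=6

Answer: WHITE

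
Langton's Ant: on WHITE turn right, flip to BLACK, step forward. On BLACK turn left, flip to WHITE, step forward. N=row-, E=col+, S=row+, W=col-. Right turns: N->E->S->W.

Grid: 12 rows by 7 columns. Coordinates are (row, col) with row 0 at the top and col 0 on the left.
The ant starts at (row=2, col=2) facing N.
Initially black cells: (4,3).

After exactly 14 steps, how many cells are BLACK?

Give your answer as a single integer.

Answer: 11

Derivation:
Step 1: on WHITE (2,2): turn R to E, flip to black, move to (2,3). |black|=2
Step 2: on WHITE (2,3): turn R to S, flip to black, move to (3,3). |black|=3
Step 3: on WHITE (3,3): turn R to W, flip to black, move to (3,2). |black|=4
Step 4: on WHITE (3,2): turn R to N, flip to black, move to (2,2). |black|=5
Step 5: on BLACK (2,2): turn L to W, flip to white, move to (2,1). |black|=4
Step 6: on WHITE (2,1): turn R to N, flip to black, move to (1,1). |black|=5
Step 7: on WHITE (1,1): turn R to E, flip to black, move to (1,2). |black|=6
Step 8: on WHITE (1,2): turn R to S, flip to black, move to (2,2). |black|=7
Step 9: on WHITE (2,2): turn R to W, flip to black, move to (2,1). |black|=8
Step 10: on BLACK (2,1): turn L to S, flip to white, move to (3,1). |black|=7
Step 11: on WHITE (3,1): turn R to W, flip to black, move to (3,0). |black|=8
Step 12: on WHITE (3,0): turn R to N, flip to black, move to (2,0). |black|=9
Step 13: on WHITE (2,0): turn R to E, flip to black, move to (2,1). |black|=10
Step 14: on WHITE (2,1): turn R to S, flip to black, move to (3,1). |black|=11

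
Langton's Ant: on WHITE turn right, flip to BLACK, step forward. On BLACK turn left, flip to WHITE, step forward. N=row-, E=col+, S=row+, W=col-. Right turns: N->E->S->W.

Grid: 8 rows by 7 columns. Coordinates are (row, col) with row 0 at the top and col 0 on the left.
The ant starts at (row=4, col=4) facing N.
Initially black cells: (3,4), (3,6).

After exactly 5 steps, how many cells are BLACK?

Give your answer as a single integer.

Step 1: on WHITE (4,4): turn R to E, flip to black, move to (4,5). |black|=3
Step 2: on WHITE (4,5): turn R to S, flip to black, move to (5,5). |black|=4
Step 3: on WHITE (5,5): turn R to W, flip to black, move to (5,4). |black|=5
Step 4: on WHITE (5,4): turn R to N, flip to black, move to (4,4). |black|=6
Step 5: on BLACK (4,4): turn L to W, flip to white, move to (4,3). |black|=5

Answer: 5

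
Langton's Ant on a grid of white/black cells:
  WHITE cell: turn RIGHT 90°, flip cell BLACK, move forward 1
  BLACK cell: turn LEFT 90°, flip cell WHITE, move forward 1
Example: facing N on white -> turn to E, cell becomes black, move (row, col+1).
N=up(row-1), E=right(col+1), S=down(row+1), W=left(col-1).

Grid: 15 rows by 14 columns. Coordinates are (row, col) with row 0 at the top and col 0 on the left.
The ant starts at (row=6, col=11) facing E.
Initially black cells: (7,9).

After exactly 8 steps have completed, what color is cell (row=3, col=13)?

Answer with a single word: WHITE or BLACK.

Step 1: on WHITE (6,11): turn R to S, flip to black, move to (7,11). |black|=2
Step 2: on WHITE (7,11): turn R to W, flip to black, move to (7,10). |black|=3
Step 3: on WHITE (7,10): turn R to N, flip to black, move to (6,10). |black|=4
Step 4: on WHITE (6,10): turn R to E, flip to black, move to (6,11). |black|=5
Step 5: on BLACK (6,11): turn L to N, flip to white, move to (5,11). |black|=4
Step 6: on WHITE (5,11): turn R to E, flip to black, move to (5,12). |black|=5
Step 7: on WHITE (5,12): turn R to S, flip to black, move to (6,12). |black|=6
Step 8: on WHITE (6,12): turn R to W, flip to black, move to (6,11). |black|=7

Answer: WHITE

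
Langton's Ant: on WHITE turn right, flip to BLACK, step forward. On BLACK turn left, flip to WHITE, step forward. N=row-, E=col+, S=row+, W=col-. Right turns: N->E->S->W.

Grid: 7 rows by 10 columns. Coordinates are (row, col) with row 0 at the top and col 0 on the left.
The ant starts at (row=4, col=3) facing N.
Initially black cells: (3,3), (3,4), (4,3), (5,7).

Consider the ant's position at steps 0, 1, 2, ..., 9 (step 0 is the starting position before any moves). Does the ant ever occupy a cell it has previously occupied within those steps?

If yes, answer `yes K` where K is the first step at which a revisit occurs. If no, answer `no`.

Step 1: on BLACK (4,3): turn L to W, flip to white, move to (4,2). |black|=3 — new cell
Step 2: on WHITE (4,2): turn R to N, flip to black, move to (3,2). |black|=4 — new cell
Step 3: on WHITE (3,2): turn R to E, flip to black, move to (3,3). |black|=5 — new cell
Step 4: on BLACK (3,3): turn L to N, flip to white, move to (2,3). |black|=4 — new cell
Step 5: on WHITE (2,3): turn R to E, flip to black, move to (2,4). |black|=5 — new cell
Step 6: on WHITE (2,4): turn R to S, flip to black, move to (3,4). |black|=6 — new cell
Step 7: on BLACK (3,4): turn L to E, flip to white, move to (3,5). |black|=5 — new cell
Step 8: on WHITE (3,5): turn R to S, flip to black, move to (4,5). |black|=6 — new cell
Step 9: on WHITE (4,5): turn R to W, flip to black, move to (4,4). |black|=7 — new cell
No revisit within 9 steps.

Answer: no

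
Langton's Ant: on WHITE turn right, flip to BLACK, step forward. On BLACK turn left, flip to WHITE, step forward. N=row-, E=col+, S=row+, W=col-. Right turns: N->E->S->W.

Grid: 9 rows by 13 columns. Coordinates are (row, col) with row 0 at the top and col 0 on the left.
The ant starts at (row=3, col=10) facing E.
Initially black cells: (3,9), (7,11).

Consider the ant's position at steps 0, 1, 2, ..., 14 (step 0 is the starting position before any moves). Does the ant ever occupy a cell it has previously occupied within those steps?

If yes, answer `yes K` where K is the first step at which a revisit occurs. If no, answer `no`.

Step 1: on WHITE (3,10): turn R to S, flip to black, move to (4,10). |black|=3 — new cell
Step 2: on WHITE (4,10): turn R to W, flip to black, move to (4,9). |black|=4 — new cell
Step 3: on WHITE (4,9): turn R to N, flip to black, move to (3,9). |black|=5 — new cell
Step 4: on BLACK (3,9): turn L to W, flip to white, move to (3,8). |black|=4 — new cell
Step 5: on WHITE (3,8): turn R to N, flip to black, move to (2,8). |black|=5 — new cell
Step 6: on WHITE (2,8): turn R to E, flip to black, move to (2,9). |black|=6 — new cell
Step 7: on WHITE (2,9): turn R to S, flip to black, move to (3,9). |black|=7 — REVISIT

Answer: yes 7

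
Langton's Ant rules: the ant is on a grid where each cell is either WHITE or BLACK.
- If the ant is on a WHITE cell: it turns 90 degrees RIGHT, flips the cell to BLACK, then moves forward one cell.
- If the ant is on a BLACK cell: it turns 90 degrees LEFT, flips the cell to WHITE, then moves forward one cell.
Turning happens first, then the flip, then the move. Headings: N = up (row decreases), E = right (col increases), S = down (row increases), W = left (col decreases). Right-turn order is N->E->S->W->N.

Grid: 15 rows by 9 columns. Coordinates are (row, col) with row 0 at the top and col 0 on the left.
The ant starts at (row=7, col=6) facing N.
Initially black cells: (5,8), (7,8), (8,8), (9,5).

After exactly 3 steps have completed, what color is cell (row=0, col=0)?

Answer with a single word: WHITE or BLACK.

Step 1: on WHITE (7,6): turn R to E, flip to black, move to (7,7). |black|=5
Step 2: on WHITE (7,7): turn R to S, flip to black, move to (8,7). |black|=6
Step 3: on WHITE (8,7): turn R to W, flip to black, move to (8,6). |black|=7

Answer: WHITE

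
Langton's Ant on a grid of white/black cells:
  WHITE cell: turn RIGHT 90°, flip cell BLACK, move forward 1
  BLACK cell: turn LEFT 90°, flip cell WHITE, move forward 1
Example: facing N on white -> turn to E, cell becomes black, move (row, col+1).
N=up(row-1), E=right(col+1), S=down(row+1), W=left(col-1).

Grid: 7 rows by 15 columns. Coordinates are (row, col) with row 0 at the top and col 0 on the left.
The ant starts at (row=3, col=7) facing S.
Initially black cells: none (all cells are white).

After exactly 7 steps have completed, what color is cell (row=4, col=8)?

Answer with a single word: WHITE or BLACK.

Step 1: on WHITE (3,7): turn R to W, flip to black, move to (3,6). |black|=1
Step 2: on WHITE (3,6): turn R to N, flip to black, move to (2,6). |black|=2
Step 3: on WHITE (2,6): turn R to E, flip to black, move to (2,7). |black|=3
Step 4: on WHITE (2,7): turn R to S, flip to black, move to (3,7). |black|=4
Step 5: on BLACK (3,7): turn L to E, flip to white, move to (3,8). |black|=3
Step 6: on WHITE (3,8): turn R to S, flip to black, move to (4,8). |black|=4
Step 7: on WHITE (4,8): turn R to W, flip to black, move to (4,7). |black|=5

Answer: BLACK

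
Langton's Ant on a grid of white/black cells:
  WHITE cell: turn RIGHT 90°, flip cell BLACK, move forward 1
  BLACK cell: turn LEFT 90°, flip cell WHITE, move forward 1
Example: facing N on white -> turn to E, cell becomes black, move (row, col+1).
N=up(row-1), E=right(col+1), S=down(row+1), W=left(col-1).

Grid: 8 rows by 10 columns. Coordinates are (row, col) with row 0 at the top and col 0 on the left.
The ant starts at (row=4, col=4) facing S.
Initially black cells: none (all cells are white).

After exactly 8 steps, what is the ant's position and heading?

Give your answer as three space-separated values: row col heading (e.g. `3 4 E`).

Step 1: on WHITE (4,4): turn R to W, flip to black, move to (4,3). |black|=1
Step 2: on WHITE (4,3): turn R to N, flip to black, move to (3,3). |black|=2
Step 3: on WHITE (3,3): turn R to E, flip to black, move to (3,4). |black|=3
Step 4: on WHITE (3,4): turn R to S, flip to black, move to (4,4). |black|=4
Step 5: on BLACK (4,4): turn L to E, flip to white, move to (4,5). |black|=3
Step 6: on WHITE (4,5): turn R to S, flip to black, move to (5,5). |black|=4
Step 7: on WHITE (5,5): turn R to W, flip to black, move to (5,4). |black|=5
Step 8: on WHITE (5,4): turn R to N, flip to black, move to (4,4). |black|=6

Answer: 4 4 N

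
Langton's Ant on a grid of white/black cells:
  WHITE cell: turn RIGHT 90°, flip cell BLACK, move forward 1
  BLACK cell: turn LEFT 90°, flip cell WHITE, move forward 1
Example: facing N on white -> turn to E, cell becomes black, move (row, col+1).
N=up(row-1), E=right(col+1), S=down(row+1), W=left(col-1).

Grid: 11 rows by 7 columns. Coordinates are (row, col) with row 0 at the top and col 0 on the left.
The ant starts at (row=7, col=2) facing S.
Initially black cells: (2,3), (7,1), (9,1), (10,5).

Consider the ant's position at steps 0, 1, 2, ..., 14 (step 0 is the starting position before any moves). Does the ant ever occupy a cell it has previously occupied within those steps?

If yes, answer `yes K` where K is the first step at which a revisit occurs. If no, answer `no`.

Step 1: on WHITE (7,2): turn R to W, flip to black, move to (7,1). |black|=5 — new cell
Step 2: on BLACK (7,1): turn L to S, flip to white, move to (8,1). |black|=4 — new cell
Step 3: on WHITE (8,1): turn R to W, flip to black, move to (8,0). |black|=5 — new cell
Step 4: on WHITE (8,0): turn R to N, flip to black, move to (7,0). |black|=6 — new cell
Step 5: on WHITE (7,0): turn R to E, flip to black, move to (7,1). |black|=7 — REVISIT

Answer: yes 5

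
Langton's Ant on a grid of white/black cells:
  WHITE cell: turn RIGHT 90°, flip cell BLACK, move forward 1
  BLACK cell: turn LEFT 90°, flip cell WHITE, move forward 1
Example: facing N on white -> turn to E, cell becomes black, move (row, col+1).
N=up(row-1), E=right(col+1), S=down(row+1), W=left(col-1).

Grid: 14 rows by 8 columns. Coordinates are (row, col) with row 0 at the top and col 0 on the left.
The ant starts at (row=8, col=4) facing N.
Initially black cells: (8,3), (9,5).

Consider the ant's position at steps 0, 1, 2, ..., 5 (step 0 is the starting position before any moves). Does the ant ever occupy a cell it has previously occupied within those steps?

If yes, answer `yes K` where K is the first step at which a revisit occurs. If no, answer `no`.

Step 1: on WHITE (8,4): turn R to E, flip to black, move to (8,5). |black|=3 — new cell
Step 2: on WHITE (8,5): turn R to S, flip to black, move to (9,5). |black|=4 — new cell
Step 3: on BLACK (9,5): turn L to E, flip to white, move to (9,6). |black|=3 — new cell
Step 4: on WHITE (9,6): turn R to S, flip to black, move to (10,6). |black|=4 — new cell
Step 5: on WHITE (10,6): turn R to W, flip to black, move to (10,5). |black|=5 — new cell
No revisit within 5 steps.

Answer: no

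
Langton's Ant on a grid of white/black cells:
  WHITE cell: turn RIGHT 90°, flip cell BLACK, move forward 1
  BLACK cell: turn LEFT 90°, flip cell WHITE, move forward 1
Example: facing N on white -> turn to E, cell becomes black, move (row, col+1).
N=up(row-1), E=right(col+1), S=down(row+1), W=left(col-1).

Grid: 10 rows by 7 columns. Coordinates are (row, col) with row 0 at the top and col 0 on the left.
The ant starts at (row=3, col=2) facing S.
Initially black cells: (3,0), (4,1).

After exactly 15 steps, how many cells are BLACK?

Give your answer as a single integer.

Step 1: on WHITE (3,2): turn R to W, flip to black, move to (3,1). |black|=3
Step 2: on WHITE (3,1): turn R to N, flip to black, move to (2,1). |black|=4
Step 3: on WHITE (2,1): turn R to E, flip to black, move to (2,2). |black|=5
Step 4: on WHITE (2,2): turn R to S, flip to black, move to (3,2). |black|=6
Step 5: on BLACK (3,2): turn L to E, flip to white, move to (3,3). |black|=5
Step 6: on WHITE (3,3): turn R to S, flip to black, move to (4,3). |black|=6
Step 7: on WHITE (4,3): turn R to W, flip to black, move to (4,2). |black|=7
Step 8: on WHITE (4,2): turn R to N, flip to black, move to (3,2). |black|=8
Step 9: on WHITE (3,2): turn R to E, flip to black, move to (3,3). |black|=9
Step 10: on BLACK (3,3): turn L to N, flip to white, move to (2,3). |black|=8
Step 11: on WHITE (2,3): turn R to E, flip to black, move to (2,4). |black|=9
Step 12: on WHITE (2,4): turn R to S, flip to black, move to (3,4). |black|=10
Step 13: on WHITE (3,4): turn R to W, flip to black, move to (3,3). |black|=11
Step 14: on WHITE (3,3): turn R to N, flip to black, move to (2,3). |black|=12
Step 15: on BLACK (2,3): turn L to W, flip to white, move to (2,2). |black|=11

Answer: 11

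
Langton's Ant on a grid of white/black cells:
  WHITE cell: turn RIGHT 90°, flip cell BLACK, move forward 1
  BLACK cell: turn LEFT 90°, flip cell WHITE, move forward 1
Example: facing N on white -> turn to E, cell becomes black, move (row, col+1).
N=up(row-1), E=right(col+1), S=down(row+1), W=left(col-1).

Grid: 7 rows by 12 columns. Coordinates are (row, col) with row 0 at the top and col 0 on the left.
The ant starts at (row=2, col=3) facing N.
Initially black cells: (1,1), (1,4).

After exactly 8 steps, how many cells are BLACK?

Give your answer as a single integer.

Step 1: on WHITE (2,3): turn R to E, flip to black, move to (2,4). |black|=3
Step 2: on WHITE (2,4): turn R to S, flip to black, move to (3,4). |black|=4
Step 3: on WHITE (3,4): turn R to W, flip to black, move to (3,3). |black|=5
Step 4: on WHITE (3,3): turn R to N, flip to black, move to (2,3). |black|=6
Step 5: on BLACK (2,3): turn L to W, flip to white, move to (2,2). |black|=5
Step 6: on WHITE (2,2): turn R to N, flip to black, move to (1,2). |black|=6
Step 7: on WHITE (1,2): turn R to E, flip to black, move to (1,3). |black|=7
Step 8: on WHITE (1,3): turn R to S, flip to black, move to (2,3). |black|=8

Answer: 8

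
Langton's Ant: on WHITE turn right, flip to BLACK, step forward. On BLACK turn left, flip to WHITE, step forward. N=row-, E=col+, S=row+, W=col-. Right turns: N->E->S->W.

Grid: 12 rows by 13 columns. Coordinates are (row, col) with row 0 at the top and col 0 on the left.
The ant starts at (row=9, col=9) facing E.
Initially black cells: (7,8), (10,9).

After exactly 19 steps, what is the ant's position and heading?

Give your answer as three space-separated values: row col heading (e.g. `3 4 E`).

Answer: 9 12 S

Derivation:
Step 1: on WHITE (9,9): turn R to S, flip to black, move to (10,9). |black|=3
Step 2: on BLACK (10,9): turn L to E, flip to white, move to (10,10). |black|=2
Step 3: on WHITE (10,10): turn R to S, flip to black, move to (11,10). |black|=3
Step 4: on WHITE (11,10): turn R to W, flip to black, move to (11,9). |black|=4
Step 5: on WHITE (11,9): turn R to N, flip to black, move to (10,9). |black|=5
Step 6: on WHITE (10,9): turn R to E, flip to black, move to (10,10). |black|=6
Step 7: on BLACK (10,10): turn L to N, flip to white, move to (9,10). |black|=5
Step 8: on WHITE (9,10): turn R to E, flip to black, move to (9,11). |black|=6
Step 9: on WHITE (9,11): turn R to S, flip to black, move to (10,11). |black|=7
Step 10: on WHITE (10,11): turn R to W, flip to black, move to (10,10). |black|=8
Step 11: on WHITE (10,10): turn R to N, flip to black, move to (9,10). |black|=9
Step 12: on BLACK (9,10): turn L to W, flip to white, move to (9,9). |black|=8
Step 13: on BLACK (9,9): turn L to S, flip to white, move to (10,9). |black|=7
Step 14: on BLACK (10,9): turn L to E, flip to white, move to (10,10). |black|=6
Step 15: on BLACK (10,10): turn L to N, flip to white, move to (9,10). |black|=5
Step 16: on WHITE (9,10): turn R to E, flip to black, move to (9,11). |black|=6
Step 17: on BLACK (9,11): turn L to N, flip to white, move to (8,11). |black|=5
Step 18: on WHITE (8,11): turn R to E, flip to black, move to (8,12). |black|=6
Step 19: on WHITE (8,12): turn R to S, flip to black, move to (9,12). |black|=7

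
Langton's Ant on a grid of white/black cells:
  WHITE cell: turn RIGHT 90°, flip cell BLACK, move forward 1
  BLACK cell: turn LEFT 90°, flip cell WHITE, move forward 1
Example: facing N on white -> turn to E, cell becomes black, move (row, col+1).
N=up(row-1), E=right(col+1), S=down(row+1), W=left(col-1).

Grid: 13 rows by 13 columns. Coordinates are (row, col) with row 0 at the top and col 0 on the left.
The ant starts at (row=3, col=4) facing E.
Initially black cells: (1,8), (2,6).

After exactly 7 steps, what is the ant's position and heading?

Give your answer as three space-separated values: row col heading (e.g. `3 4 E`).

Step 1: on WHITE (3,4): turn R to S, flip to black, move to (4,4). |black|=3
Step 2: on WHITE (4,4): turn R to W, flip to black, move to (4,3). |black|=4
Step 3: on WHITE (4,3): turn R to N, flip to black, move to (3,3). |black|=5
Step 4: on WHITE (3,3): turn R to E, flip to black, move to (3,4). |black|=6
Step 5: on BLACK (3,4): turn L to N, flip to white, move to (2,4). |black|=5
Step 6: on WHITE (2,4): turn R to E, flip to black, move to (2,5). |black|=6
Step 7: on WHITE (2,5): turn R to S, flip to black, move to (3,5). |black|=7

Answer: 3 5 S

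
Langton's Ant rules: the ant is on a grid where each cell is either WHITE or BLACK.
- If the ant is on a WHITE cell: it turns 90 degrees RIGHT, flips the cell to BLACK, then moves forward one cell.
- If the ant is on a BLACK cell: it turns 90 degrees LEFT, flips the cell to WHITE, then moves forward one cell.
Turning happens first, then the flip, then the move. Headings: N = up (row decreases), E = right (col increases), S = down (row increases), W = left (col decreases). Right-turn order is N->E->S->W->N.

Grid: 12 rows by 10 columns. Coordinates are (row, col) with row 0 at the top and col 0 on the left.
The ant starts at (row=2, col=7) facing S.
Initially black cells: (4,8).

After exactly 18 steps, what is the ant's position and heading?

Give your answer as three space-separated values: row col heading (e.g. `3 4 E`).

Step 1: on WHITE (2,7): turn R to W, flip to black, move to (2,6). |black|=2
Step 2: on WHITE (2,6): turn R to N, flip to black, move to (1,6). |black|=3
Step 3: on WHITE (1,6): turn R to E, flip to black, move to (1,7). |black|=4
Step 4: on WHITE (1,7): turn R to S, flip to black, move to (2,7). |black|=5
Step 5: on BLACK (2,7): turn L to E, flip to white, move to (2,8). |black|=4
Step 6: on WHITE (2,8): turn R to S, flip to black, move to (3,8). |black|=5
Step 7: on WHITE (3,8): turn R to W, flip to black, move to (3,7). |black|=6
Step 8: on WHITE (3,7): turn R to N, flip to black, move to (2,7). |black|=7
Step 9: on WHITE (2,7): turn R to E, flip to black, move to (2,8). |black|=8
Step 10: on BLACK (2,8): turn L to N, flip to white, move to (1,8). |black|=7
Step 11: on WHITE (1,8): turn R to E, flip to black, move to (1,9). |black|=8
Step 12: on WHITE (1,9): turn R to S, flip to black, move to (2,9). |black|=9
Step 13: on WHITE (2,9): turn R to W, flip to black, move to (2,8). |black|=10
Step 14: on WHITE (2,8): turn R to N, flip to black, move to (1,8). |black|=11
Step 15: on BLACK (1,8): turn L to W, flip to white, move to (1,7). |black|=10
Step 16: on BLACK (1,7): turn L to S, flip to white, move to (2,7). |black|=9
Step 17: on BLACK (2,7): turn L to E, flip to white, move to (2,8). |black|=8
Step 18: on BLACK (2,8): turn L to N, flip to white, move to (1,8). |black|=7

Answer: 1 8 N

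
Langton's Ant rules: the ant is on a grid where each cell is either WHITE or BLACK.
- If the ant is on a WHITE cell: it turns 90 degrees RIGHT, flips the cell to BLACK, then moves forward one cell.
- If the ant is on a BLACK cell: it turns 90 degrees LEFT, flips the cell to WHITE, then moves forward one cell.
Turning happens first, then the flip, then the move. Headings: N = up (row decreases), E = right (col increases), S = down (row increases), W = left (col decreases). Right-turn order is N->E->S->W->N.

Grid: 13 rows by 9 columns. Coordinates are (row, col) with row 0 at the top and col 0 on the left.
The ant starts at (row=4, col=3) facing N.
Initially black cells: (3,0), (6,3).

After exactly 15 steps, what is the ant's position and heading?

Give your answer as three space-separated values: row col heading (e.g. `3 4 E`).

Answer: 5 3 E

Derivation:
Step 1: on WHITE (4,3): turn R to E, flip to black, move to (4,4). |black|=3
Step 2: on WHITE (4,4): turn R to S, flip to black, move to (5,4). |black|=4
Step 3: on WHITE (5,4): turn R to W, flip to black, move to (5,3). |black|=5
Step 4: on WHITE (5,3): turn R to N, flip to black, move to (4,3). |black|=6
Step 5: on BLACK (4,3): turn L to W, flip to white, move to (4,2). |black|=5
Step 6: on WHITE (4,2): turn R to N, flip to black, move to (3,2). |black|=6
Step 7: on WHITE (3,2): turn R to E, flip to black, move to (3,3). |black|=7
Step 8: on WHITE (3,3): turn R to S, flip to black, move to (4,3). |black|=8
Step 9: on WHITE (4,3): turn R to W, flip to black, move to (4,2). |black|=9
Step 10: on BLACK (4,2): turn L to S, flip to white, move to (5,2). |black|=8
Step 11: on WHITE (5,2): turn R to W, flip to black, move to (5,1). |black|=9
Step 12: on WHITE (5,1): turn R to N, flip to black, move to (4,1). |black|=10
Step 13: on WHITE (4,1): turn R to E, flip to black, move to (4,2). |black|=11
Step 14: on WHITE (4,2): turn R to S, flip to black, move to (5,2). |black|=12
Step 15: on BLACK (5,2): turn L to E, flip to white, move to (5,3). |black|=11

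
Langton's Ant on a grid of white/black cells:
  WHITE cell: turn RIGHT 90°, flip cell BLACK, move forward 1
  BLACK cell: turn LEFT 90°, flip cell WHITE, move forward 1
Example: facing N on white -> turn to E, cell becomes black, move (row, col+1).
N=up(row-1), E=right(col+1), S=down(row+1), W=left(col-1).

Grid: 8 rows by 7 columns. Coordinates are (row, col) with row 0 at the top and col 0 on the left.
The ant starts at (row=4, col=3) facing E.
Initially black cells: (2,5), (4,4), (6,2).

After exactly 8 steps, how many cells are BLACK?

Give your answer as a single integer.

Answer: 7

Derivation:
Step 1: on WHITE (4,3): turn R to S, flip to black, move to (5,3). |black|=4
Step 2: on WHITE (5,3): turn R to W, flip to black, move to (5,2). |black|=5
Step 3: on WHITE (5,2): turn R to N, flip to black, move to (4,2). |black|=6
Step 4: on WHITE (4,2): turn R to E, flip to black, move to (4,3). |black|=7
Step 5: on BLACK (4,3): turn L to N, flip to white, move to (3,3). |black|=6
Step 6: on WHITE (3,3): turn R to E, flip to black, move to (3,4). |black|=7
Step 7: on WHITE (3,4): turn R to S, flip to black, move to (4,4). |black|=8
Step 8: on BLACK (4,4): turn L to E, flip to white, move to (4,5). |black|=7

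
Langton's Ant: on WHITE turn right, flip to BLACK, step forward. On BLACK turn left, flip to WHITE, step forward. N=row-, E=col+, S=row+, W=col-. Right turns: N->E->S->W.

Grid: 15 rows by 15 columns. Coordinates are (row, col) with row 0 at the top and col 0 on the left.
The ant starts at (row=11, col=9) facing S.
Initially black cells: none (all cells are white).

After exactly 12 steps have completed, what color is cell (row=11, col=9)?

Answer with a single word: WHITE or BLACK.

Step 1: on WHITE (11,9): turn R to W, flip to black, move to (11,8). |black|=1
Step 2: on WHITE (11,8): turn R to N, flip to black, move to (10,8). |black|=2
Step 3: on WHITE (10,8): turn R to E, flip to black, move to (10,9). |black|=3
Step 4: on WHITE (10,9): turn R to S, flip to black, move to (11,9). |black|=4
Step 5: on BLACK (11,9): turn L to E, flip to white, move to (11,10). |black|=3
Step 6: on WHITE (11,10): turn R to S, flip to black, move to (12,10). |black|=4
Step 7: on WHITE (12,10): turn R to W, flip to black, move to (12,9). |black|=5
Step 8: on WHITE (12,9): turn R to N, flip to black, move to (11,9). |black|=6
Step 9: on WHITE (11,9): turn R to E, flip to black, move to (11,10). |black|=7
Step 10: on BLACK (11,10): turn L to N, flip to white, move to (10,10). |black|=6
Step 11: on WHITE (10,10): turn R to E, flip to black, move to (10,11). |black|=7
Step 12: on WHITE (10,11): turn R to S, flip to black, move to (11,11). |black|=8

Answer: BLACK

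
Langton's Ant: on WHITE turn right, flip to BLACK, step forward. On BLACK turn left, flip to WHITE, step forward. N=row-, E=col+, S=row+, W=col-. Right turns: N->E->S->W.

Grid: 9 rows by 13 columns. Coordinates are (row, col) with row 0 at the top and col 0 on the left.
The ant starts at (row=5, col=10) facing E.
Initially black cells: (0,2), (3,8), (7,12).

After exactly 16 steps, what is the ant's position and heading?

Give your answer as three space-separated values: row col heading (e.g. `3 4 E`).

Answer: 5 10 E

Derivation:
Step 1: on WHITE (5,10): turn R to S, flip to black, move to (6,10). |black|=4
Step 2: on WHITE (6,10): turn R to W, flip to black, move to (6,9). |black|=5
Step 3: on WHITE (6,9): turn R to N, flip to black, move to (5,9). |black|=6
Step 4: on WHITE (5,9): turn R to E, flip to black, move to (5,10). |black|=7
Step 5: on BLACK (5,10): turn L to N, flip to white, move to (4,10). |black|=6
Step 6: on WHITE (4,10): turn R to E, flip to black, move to (4,11). |black|=7
Step 7: on WHITE (4,11): turn R to S, flip to black, move to (5,11). |black|=8
Step 8: on WHITE (5,11): turn R to W, flip to black, move to (5,10). |black|=9
Step 9: on WHITE (5,10): turn R to N, flip to black, move to (4,10). |black|=10
Step 10: on BLACK (4,10): turn L to W, flip to white, move to (4,9). |black|=9
Step 11: on WHITE (4,9): turn R to N, flip to black, move to (3,9). |black|=10
Step 12: on WHITE (3,9): turn R to E, flip to black, move to (3,10). |black|=11
Step 13: on WHITE (3,10): turn R to S, flip to black, move to (4,10). |black|=12
Step 14: on WHITE (4,10): turn R to W, flip to black, move to (4,9). |black|=13
Step 15: on BLACK (4,9): turn L to S, flip to white, move to (5,9). |black|=12
Step 16: on BLACK (5,9): turn L to E, flip to white, move to (5,10). |black|=11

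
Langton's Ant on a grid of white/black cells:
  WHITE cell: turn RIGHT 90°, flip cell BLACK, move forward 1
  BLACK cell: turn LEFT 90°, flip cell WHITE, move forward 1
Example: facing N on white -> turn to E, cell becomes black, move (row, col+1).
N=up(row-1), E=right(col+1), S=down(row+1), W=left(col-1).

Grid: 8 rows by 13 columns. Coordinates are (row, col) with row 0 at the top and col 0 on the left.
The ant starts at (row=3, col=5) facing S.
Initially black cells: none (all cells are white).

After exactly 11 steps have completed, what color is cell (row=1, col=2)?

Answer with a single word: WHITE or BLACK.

Answer: WHITE

Derivation:
Step 1: on WHITE (3,5): turn R to W, flip to black, move to (3,4). |black|=1
Step 2: on WHITE (3,4): turn R to N, flip to black, move to (2,4). |black|=2
Step 3: on WHITE (2,4): turn R to E, flip to black, move to (2,5). |black|=3
Step 4: on WHITE (2,5): turn R to S, flip to black, move to (3,5). |black|=4
Step 5: on BLACK (3,5): turn L to E, flip to white, move to (3,6). |black|=3
Step 6: on WHITE (3,6): turn R to S, flip to black, move to (4,6). |black|=4
Step 7: on WHITE (4,6): turn R to W, flip to black, move to (4,5). |black|=5
Step 8: on WHITE (4,5): turn R to N, flip to black, move to (3,5). |black|=6
Step 9: on WHITE (3,5): turn R to E, flip to black, move to (3,6). |black|=7
Step 10: on BLACK (3,6): turn L to N, flip to white, move to (2,6). |black|=6
Step 11: on WHITE (2,6): turn R to E, flip to black, move to (2,7). |black|=7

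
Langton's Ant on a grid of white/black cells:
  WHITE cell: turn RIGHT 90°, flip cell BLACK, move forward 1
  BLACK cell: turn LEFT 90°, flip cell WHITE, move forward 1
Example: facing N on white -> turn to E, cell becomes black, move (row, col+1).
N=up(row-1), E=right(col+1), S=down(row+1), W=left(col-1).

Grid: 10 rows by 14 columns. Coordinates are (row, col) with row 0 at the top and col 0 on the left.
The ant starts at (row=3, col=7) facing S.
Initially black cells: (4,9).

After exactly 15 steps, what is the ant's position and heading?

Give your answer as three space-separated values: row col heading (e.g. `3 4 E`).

Answer: 2 7 W

Derivation:
Step 1: on WHITE (3,7): turn R to W, flip to black, move to (3,6). |black|=2
Step 2: on WHITE (3,6): turn R to N, flip to black, move to (2,6). |black|=3
Step 3: on WHITE (2,6): turn R to E, flip to black, move to (2,7). |black|=4
Step 4: on WHITE (2,7): turn R to S, flip to black, move to (3,7). |black|=5
Step 5: on BLACK (3,7): turn L to E, flip to white, move to (3,8). |black|=4
Step 6: on WHITE (3,8): turn R to S, flip to black, move to (4,8). |black|=5
Step 7: on WHITE (4,8): turn R to W, flip to black, move to (4,7). |black|=6
Step 8: on WHITE (4,7): turn R to N, flip to black, move to (3,7). |black|=7
Step 9: on WHITE (3,7): turn R to E, flip to black, move to (3,8). |black|=8
Step 10: on BLACK (3,8): turn L to N, flip to white, move to (2,8). |black|=7
Step 11: on WHITE (2,8): turn R to E, flip to black, move to (2,9). |black|=8
Step 12: on WHITE (2,9): turn R to S, flip to black, move to (3,9). |black|=9
Step 13: on WHITE (3,9): turn R to W, flip to black, move to (3,8). |black|=10
Step 14: on WHITE (3,8): turn R to N, flip to black, move to (2,8). |black|=11
Step 15: on BLACK (2,8): turn L to W, flip to white, move to (2,7). |black|=10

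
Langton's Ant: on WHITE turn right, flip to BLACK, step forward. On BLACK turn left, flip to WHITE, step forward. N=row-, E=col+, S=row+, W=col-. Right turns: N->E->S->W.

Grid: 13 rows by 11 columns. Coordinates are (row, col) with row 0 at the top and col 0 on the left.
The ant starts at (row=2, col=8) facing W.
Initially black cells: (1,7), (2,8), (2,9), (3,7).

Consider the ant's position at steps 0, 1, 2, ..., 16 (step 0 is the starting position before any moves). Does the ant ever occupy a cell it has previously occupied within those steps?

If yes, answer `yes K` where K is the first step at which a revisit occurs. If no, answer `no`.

Step 1: on BLACK (2,8): turn L to S, flip to white, move to (3,8). |black|=3 — new cell
Step 2: on WHITE (3,8): turn R to W, flip to black, move to (3,7). |black|=4 — new cell
Step 3: on BLACK (3,7): turn L to S, flip to white, move to (4,7). |black|=3 — new cell
Step 4: on WHITE (4,7): turn R to W, flip to black, move to (4,6). |black|=4 — new cell
Step 5: on WHITE (4,6): turn R to N, flip to black, move to (3,6). |black|=5 — new cell
Step 6: on WHITE (3,6): turn R to E, flip to black, move to (3,7). |black|=6 — REVISIT

Answer: yes 6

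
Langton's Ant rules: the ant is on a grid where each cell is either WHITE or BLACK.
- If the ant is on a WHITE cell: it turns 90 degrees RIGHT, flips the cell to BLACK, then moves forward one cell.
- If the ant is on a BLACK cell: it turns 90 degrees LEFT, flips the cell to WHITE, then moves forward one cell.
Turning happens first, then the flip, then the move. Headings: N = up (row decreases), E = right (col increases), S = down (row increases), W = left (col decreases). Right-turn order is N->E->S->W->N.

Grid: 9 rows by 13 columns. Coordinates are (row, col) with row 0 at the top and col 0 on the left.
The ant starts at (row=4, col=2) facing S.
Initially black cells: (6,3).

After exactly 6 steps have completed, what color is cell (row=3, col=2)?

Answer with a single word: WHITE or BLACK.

Step 1: on WHITE (4,2): turn R to W, flip to black, move to (4,1). |black|=2
Step 2: on WHITE (4,1): turn R to N, flip to black, move to (3,1). |black|=3
Step 3: on WHITE (3,1): turn R to E, flip to black, move to (3,2). |black|=4
Step 4: on WHITE (3,2): turn R to S, flip to black, move to (4,2). |black|=5
Step 5: on BLACK (4,2): turn L to E, flip to white, move to (4,3). |black|=4
Step 6: on WHITE (4,3): turn R to S, flip to black, move to (5,3). |black|=5

Answer: BLACK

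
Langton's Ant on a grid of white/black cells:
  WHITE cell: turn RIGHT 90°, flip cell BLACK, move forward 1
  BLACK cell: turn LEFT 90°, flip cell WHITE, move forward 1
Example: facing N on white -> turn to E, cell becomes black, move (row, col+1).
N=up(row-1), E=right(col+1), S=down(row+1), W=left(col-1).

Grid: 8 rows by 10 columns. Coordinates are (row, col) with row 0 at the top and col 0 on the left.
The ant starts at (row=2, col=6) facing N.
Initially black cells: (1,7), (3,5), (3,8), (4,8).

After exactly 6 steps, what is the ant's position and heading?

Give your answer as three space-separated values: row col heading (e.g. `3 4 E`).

Step 1: on WHITE (2,6): turn R to E, flip to black, move to (2,7). |black|=5
Step 2: on WHITE (2,7): turn R to S, flip to black, move to (3,7). |black|=6
Step 3: on WHITE (3,7): turn R to W, flip to black, move to (3,6). |black|=7
Step 4: on WHITE (3,6): turn R to N, flip to black, move to (2,6). |black|=8
Step 5: on BLACK (2,6): turn L to W, flip to white, move to (2,5). |black|=7
Step 6: on WHITE (2,5): turn R to N, flip to black, move to (1,5). |black|=8

Answer: 1 5 N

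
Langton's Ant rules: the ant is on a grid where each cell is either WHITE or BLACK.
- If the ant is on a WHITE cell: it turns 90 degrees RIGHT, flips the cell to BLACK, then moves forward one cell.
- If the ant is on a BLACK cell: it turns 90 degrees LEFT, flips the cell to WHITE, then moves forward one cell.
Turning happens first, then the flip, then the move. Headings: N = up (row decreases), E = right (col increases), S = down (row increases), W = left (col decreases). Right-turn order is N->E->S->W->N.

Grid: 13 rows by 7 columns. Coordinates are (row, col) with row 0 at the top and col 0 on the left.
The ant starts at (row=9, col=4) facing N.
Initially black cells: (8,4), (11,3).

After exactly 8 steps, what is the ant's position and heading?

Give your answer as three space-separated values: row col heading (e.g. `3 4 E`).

Step 1: on WHITE (9,4): turn R to E, flip to black, move to (9,5). |black|=3
Step 2: on WHITE (9,5): turn R to S, flip to black, move to (10,5). |black|=4
Step 3: on WHITE (10,5): turn R to W, flip to black, move to (10,4). |black|=5
Step 4: on WHITE (10,4): turn R to N, flip to black, move to (9,4). |black|=6
Step 5: on BLACK (9,4): turn L to W, flip to white, move to (9,3). |black|=5
Step 6: on WHITE (9,3): turn R to N, flip to black, move to (8,3). |black|=6
Step 7: on WHITE (8,3): turn R to E, flip to black, move to (8,4). |black|=7
Step 8: on BLACK (8,4): turn L to N, flip to white, move to (7,4). |black|=6

Answer: 7 4 N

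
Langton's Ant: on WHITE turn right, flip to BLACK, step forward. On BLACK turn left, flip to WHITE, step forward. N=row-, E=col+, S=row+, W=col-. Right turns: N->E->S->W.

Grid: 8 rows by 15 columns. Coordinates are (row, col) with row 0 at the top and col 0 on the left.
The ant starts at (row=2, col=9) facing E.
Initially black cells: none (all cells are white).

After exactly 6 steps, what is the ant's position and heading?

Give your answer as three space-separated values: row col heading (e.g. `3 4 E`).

Answer: 1 10 E

Derivation:
Step 1: on WHITE (2,9): turn R to S, flip to black, move to (3,9). |black|=1
Step 2: on WHITE (3,9): turn R to W, flip to black, move to (3,8). |black|=2
Step 3: on WHITE (3,8): turn R to N, flip to black, move to (2,8). |black|=3
Step 4: on WHITE (2,8): turn R to E, flip to black, move to (2,9). |black|=4
Step 5: on BLACK (2,9): turn L to N, flip to white, move to (1,9). |black|=3
Step 6: on WHITE (1,9): turn R to E, flip to black, move to (1,10). |black|=4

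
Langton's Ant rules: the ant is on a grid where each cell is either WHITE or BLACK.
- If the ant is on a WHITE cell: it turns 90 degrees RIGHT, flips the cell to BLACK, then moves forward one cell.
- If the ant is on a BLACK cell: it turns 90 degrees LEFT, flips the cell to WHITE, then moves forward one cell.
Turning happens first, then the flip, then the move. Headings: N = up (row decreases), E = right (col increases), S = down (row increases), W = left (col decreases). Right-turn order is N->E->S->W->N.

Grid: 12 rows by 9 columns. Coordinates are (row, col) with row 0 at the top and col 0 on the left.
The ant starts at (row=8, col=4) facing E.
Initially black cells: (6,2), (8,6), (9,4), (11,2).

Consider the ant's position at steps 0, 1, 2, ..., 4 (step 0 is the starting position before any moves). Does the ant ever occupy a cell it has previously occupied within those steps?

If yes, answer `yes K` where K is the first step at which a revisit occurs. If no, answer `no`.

Answer: no

Derivation:
Step 1: on WHITE (8,4): turn R to S, flip to black, move to (9,4). |black|=5 — new cell
Step 2: on BLACK (9,4): turn L to E, flip to white, move to (9,5). |black|=4 — new cell
Step 3: on WHITE (9,5): turn R to S, flip to black, move to (10,5). |black|=5 — new cell
Step 4: on WHITE (10,5): turn R to W, flip to black, move to (10,4). |black|=6 — new cell
No revisit within 4 steps.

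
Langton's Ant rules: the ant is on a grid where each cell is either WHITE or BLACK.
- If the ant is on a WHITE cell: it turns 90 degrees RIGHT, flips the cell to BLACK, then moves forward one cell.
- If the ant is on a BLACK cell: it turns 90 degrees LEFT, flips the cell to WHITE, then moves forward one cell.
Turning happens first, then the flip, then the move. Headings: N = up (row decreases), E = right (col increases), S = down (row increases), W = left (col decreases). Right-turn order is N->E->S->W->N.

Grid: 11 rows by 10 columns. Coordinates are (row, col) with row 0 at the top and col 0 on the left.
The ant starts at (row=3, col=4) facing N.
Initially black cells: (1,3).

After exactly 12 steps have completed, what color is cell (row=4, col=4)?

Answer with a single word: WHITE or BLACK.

Step 1: on WHITE (3,4): turn R to E, flip to black, move to (3,5). |black|=2
Step 2: on WHITE (3,5): turn R to S, flip to black, move to (4,5). |black|=3
Step 3: on WHITE (4,5): turn R to W, flip to black, move to (4,4). |black|=4
Step 4: on WHITE (4,4): turn R to N, flip to black, move to (3,4). |black|=5
Step 5: on BLACK (3,4): turn L to W, flip to white, move to (3,3). |black|=4
Step 6: on WHITE (3,3): turn R to N, flip to black, move to (2,3). |black|=5
Step 7: on WHITE (2,3): turn R to E, flip to black, move to (2,4). |black|=6
Step 8: on WHITE (2,4): turn R to S, flip to black, move to (3,4). |black|=7
Step 9: on WHITE (3,4): turn R to W, flip to black, move to (3,3). |black|=8
Step 10: on BLACK (3,3): turn L to S, flip to white, move to (4,3). |black|=7
Step 11: on WHITE (4,3): turn R to W, flip to black, move to (4,2). |black|=8
Step 12: on WHITE (4,2): turn R to N, flip to black, move to (3,2). |black|=9

Answer: BLACK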